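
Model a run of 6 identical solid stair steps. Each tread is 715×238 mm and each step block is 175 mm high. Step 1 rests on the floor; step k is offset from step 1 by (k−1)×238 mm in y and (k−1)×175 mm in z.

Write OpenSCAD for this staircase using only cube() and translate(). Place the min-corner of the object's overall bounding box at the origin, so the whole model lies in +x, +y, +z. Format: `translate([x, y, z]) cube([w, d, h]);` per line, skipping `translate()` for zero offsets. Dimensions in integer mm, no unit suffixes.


cube([715, 238, 175]);
translate([0, 238, 175]) cube([715, 238, 175]);
translate([0, 476, 350]) cube([715, 238, 175]);
translate([0, 714, 525]) cube([715, 238, 175]);
translate([0, 952, 700]) cube([715, 238, 175]);
translate([0, 1190, 875]) cube([715, 238, 175]);


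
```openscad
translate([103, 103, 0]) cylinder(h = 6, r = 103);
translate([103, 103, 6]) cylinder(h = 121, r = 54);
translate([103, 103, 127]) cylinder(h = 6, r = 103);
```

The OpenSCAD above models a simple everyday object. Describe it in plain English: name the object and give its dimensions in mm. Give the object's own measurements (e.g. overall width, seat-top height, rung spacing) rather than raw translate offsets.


A spool: two coaxial disc flanges of radius 103 mm and thickness 6 mm, joined by a core cylinder of radius 54 mm and height 121 mm. The lower flange rests on z = 0 and the three cylinders share a vertical axis.


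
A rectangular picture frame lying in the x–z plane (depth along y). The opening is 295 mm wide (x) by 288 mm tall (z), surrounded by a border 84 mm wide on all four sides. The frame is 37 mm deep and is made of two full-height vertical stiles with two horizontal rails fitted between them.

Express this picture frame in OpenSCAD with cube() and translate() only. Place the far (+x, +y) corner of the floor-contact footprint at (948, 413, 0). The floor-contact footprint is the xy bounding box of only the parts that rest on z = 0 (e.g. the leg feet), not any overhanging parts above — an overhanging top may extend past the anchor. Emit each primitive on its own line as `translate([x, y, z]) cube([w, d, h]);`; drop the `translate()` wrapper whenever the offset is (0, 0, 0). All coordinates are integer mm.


translate([485, 376, 0]) cube([84, 37, 456]);
translate([864, 376, 0]) cube([84, 37, 456]);
translate([569, 376, 0]) cube([295, 37, 84]);
translate([569, 376, 372]) cube([295, 37, 84]);


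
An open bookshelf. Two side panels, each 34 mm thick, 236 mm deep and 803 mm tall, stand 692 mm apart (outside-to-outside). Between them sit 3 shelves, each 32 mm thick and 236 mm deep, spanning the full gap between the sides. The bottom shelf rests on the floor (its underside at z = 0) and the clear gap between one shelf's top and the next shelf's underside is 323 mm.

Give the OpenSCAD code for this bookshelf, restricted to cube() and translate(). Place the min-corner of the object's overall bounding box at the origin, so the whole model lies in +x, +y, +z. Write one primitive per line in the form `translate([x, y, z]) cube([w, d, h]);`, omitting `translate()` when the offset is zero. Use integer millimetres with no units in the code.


cube([34, 236, 803]);
translate([658, 0, 0]) cube([34, 236, 803]);
translate([34, 0, 0]) cube([624, 236, 32]);
translate([34, 0, 355]) cube([624, 236, 32]);
translate([34, 0, 710]) cube([624, 236, 32]);


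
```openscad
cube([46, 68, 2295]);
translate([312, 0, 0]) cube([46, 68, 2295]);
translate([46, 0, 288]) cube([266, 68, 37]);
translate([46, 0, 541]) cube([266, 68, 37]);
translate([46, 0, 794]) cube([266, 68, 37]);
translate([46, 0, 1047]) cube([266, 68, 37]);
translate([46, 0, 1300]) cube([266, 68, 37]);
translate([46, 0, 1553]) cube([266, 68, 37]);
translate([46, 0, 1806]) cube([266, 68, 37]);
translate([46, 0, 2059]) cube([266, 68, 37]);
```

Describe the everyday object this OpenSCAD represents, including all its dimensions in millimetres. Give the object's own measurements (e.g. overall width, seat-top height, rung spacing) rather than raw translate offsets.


A straight ladder. Two 46×68 mm vertical rails, 2295 mm tall, stand 358 mm apart (outside-to-outside) with their front faces coplanar on the −y side. 8 rungs, each 68 mm deep and 37 mm tall, span between the inner faces of the rails, front faces flush with the rails. The lowest rung's underside is at z = 288 mm and rungs are spaced 253 mm apart (underside to underside).


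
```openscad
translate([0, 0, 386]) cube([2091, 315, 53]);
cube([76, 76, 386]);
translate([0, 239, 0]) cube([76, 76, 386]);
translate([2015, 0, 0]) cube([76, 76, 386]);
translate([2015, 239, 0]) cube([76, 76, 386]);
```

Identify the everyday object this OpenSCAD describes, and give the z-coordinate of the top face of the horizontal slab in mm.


A bench. The seat-top height is 439 mm.

A long slab on four corner posts — a bench. The slab sits at z = 386 with thickness 53, so the top is 386 + 53 = 439 mm.


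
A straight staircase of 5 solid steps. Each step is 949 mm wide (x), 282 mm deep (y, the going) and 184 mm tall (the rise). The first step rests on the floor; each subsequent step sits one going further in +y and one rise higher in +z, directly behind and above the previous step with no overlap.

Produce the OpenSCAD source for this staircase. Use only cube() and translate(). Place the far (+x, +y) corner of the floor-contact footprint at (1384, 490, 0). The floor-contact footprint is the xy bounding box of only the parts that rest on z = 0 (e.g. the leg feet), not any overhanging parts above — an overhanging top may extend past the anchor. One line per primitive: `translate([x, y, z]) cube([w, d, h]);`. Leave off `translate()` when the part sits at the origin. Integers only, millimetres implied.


translate([435, 208, 0]) cube([949, 282, 184]);
translate([435, 490, 184]) cube([949, 282, 184]);
translate([435, 772, 368]) cube([949, 282, 184]);
translate([435, 1054, 552]) cube([949, 282, 184]);
translate([435, 1336, 736]) cube([949, 282, 184]);


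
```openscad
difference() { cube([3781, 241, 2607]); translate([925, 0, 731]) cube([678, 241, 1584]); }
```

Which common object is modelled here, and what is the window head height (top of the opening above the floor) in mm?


A wall with a window opening. The window head height is 2315 mm.

A wall with a rectangular opening subtracted — a window. Sill at z = 731, opening 1584 mm tall, so the head is at 731 + 1584 = 2315 mm.


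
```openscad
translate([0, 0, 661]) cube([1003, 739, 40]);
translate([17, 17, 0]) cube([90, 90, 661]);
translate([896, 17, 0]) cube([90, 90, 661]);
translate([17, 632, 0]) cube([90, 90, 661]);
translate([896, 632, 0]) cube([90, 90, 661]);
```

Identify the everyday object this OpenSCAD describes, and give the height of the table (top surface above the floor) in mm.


A table. The table height is 701 mm.

A 1003×739×40 slab sits at z = 661 on four 90 mm square posts — a table. The top surface is at 661 + 40 = 701 mm.


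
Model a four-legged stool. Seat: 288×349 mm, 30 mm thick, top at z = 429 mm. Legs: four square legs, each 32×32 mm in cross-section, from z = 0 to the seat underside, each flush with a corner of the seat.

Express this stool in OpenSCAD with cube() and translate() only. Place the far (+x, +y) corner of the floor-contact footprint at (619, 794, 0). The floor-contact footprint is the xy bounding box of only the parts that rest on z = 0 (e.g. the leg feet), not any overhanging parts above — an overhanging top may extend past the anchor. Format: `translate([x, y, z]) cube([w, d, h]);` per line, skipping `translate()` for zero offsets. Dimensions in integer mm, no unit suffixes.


// leg_h = 429 - 30 = 399
translate([331, 445, 399]) cube([288, 349, 30]);
translate([331, 445, 0]) cube([32, 32, 399]);
translate([587, 445, 0]) cube([32, 32, 399]);
translate([331, 762, 0]) cube([32, 32, 399]);
translate([587, 762, 0]) cube([32, 32, 399]);


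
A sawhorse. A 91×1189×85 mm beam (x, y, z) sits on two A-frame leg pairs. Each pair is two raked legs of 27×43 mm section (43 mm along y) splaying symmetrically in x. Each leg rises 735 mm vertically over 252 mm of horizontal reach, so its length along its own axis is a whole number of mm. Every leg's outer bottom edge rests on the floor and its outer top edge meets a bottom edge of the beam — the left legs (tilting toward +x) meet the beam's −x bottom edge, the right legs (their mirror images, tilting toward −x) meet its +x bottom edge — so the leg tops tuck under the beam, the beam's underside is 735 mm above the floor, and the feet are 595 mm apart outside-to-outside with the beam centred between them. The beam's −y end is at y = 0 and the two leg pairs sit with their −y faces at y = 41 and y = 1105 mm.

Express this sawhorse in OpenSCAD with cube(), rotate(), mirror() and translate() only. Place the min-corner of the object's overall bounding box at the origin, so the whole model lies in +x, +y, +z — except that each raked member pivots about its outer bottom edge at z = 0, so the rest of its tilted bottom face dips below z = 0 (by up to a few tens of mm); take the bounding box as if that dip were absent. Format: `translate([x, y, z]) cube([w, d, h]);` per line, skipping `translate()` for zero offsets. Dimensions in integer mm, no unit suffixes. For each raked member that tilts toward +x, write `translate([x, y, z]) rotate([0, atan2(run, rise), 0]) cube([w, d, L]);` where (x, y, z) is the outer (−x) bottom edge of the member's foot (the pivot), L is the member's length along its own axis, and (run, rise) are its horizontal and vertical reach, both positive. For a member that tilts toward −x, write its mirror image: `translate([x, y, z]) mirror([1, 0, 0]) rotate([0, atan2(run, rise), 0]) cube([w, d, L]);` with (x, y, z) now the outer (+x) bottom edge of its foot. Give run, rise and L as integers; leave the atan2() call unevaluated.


translate([252, 0, 735]) cube([91, 1189, 85]);
translate([0, 41, 0]) rotate([0, atan2(252, 735), 0]) cube([27, 43, 777]);
translate([595, 41, 0]) mirror([1, 0, 0]) rotate([0, atan2(252, 735), 0]) cube([27, 43, 777]);
translate([0, 1105, 0]) rotate([0, atan2(252, 735), 0]) cube([27, 43, 777]);
translate([595, 1105, 0]) mirror([1, 0, 0]) rotate([0, atan2(252, 735), 0]) cube([27, 43, 777]);


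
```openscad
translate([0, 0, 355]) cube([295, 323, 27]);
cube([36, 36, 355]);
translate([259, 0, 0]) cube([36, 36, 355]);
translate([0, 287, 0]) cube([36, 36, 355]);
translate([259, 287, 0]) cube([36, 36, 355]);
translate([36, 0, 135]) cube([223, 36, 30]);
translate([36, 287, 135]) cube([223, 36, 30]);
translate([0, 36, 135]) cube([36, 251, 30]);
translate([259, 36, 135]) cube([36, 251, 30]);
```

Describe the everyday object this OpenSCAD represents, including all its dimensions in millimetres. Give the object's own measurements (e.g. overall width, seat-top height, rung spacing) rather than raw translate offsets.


A simple wooden stool: a rectangular seat 295 mm (x) by 323 mm (y), 27 mm thick, top face at z = 382 mm, on four square legs, each 36×36 mm in cross-section. The legs rest on z = 0, each flush with a corner of the seat. Four stretchers, 36 mm wide and 30 mm tall, connect adjacent legs with their undersides at z = 135 mm, each running between the inner faces of the legs it joins and aligned with the legs' outer faces on the other axis.


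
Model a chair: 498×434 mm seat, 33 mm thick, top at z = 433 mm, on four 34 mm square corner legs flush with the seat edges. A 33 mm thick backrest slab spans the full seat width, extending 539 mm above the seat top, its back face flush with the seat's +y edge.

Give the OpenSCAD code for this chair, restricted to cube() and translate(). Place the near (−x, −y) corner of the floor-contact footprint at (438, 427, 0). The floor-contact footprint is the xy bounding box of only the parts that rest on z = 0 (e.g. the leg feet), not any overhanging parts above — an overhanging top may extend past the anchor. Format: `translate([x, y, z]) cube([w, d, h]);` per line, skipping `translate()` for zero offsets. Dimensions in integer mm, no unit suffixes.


translate([438, 427, 400]) cube([498, 434, 33]);
translate([438, 427, 0]) cube([34, 34, 400]);
translate([902, 427, 0]) cube([34, 34, 400]);
translate([438, 827, 0]) cube([34, 34, 400]);
translate([902, 827, 0]) cube([34, 34, 400]);
translate([438, 828, 433]) cube([498, 33, 539]);


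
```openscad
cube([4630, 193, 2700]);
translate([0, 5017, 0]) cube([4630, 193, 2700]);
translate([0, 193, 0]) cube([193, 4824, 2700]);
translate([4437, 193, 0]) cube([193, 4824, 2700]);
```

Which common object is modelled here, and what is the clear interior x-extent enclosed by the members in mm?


A house (or room) frame. The interior width is 4244 mm.

Four 2700 mm walls enclosing a rectangle with no floor or roof — a room or house frame. Outside width is 4630 mm and wall thickness is 193 mm, so the interior width is 4630 − 2 × 193 = 4244 mm.


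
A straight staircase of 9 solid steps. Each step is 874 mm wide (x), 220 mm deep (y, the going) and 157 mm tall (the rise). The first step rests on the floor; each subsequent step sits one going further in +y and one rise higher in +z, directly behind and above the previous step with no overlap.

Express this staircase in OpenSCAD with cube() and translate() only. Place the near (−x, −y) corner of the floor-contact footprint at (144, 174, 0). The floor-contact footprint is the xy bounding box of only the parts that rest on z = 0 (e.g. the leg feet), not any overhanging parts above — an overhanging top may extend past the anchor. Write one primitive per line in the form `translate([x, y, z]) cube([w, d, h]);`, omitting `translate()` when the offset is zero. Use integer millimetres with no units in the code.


translate([144, 174, 0]) cube([874, 220, 157]);
translate([144, 394, 157]) cube([874, 220, 157]);
translate([144, 614, 314]) cube([874, 220, 157]);
translate([144, 834, 471]) cube([874, 220, 157]);
translate([144, 1054, 628]) cube([874, 220, 157]);
translate([144, 1274, 785]) cube([874, 220, 157]);
translate([144, 1494, 942]) cube([874, 220, 157]);
translate([144, 1714, 1099]) cube([874, 220, 157]);
translate([144, 1934, 1256]) cube([874, 220, 157]);


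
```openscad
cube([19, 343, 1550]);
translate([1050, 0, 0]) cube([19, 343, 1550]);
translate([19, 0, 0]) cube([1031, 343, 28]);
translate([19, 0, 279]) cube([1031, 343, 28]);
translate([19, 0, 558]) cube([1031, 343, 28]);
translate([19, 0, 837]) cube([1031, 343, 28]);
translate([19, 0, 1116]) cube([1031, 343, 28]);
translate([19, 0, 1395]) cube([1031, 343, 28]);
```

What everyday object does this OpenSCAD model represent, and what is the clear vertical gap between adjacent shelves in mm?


A bookshelf. The clear shelf gap is 251 mm.

Two tall side panels with 6 horizontal boards between them — a bookshelf. The first two shelf undersides are at z = 0 and z = 279; with shelf thickness 28, the clear gap is 279 − 0 − 28 = 251 mm.


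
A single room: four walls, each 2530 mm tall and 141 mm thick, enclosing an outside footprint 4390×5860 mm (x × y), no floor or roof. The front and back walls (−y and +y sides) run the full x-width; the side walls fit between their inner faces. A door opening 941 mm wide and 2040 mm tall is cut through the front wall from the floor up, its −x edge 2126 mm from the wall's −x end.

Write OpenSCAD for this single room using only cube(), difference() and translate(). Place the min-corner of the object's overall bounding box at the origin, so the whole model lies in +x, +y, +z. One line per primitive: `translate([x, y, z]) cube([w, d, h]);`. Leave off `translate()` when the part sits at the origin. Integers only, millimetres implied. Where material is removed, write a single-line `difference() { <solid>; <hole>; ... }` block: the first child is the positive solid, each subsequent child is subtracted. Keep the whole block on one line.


difference() { cube([4390, 141, 2530]); translate([2126, 0, 0]) cube([941, 141, 2040]); }
translate([0, 5719, 0]) cube([4390, 141, 2530]);
translate([0, 141, 0]) cube([141, 5578, 2530]);
translate([4249, 141, 0]) cube([141, 5578, 2530]);


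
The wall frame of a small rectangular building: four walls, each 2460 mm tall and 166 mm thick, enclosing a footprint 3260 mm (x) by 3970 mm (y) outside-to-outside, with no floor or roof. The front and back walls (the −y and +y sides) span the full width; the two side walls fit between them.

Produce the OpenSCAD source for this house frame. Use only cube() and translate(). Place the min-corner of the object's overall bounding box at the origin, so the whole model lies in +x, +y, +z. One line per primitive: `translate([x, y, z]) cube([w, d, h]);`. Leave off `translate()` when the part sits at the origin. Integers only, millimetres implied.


cube([3260, 166, 2460]);
translate([0, 3804, 0]) cube([3260, 166, 2460]);
translate([0, 166, 0]) cube([166, 3638, 2460]);
translate([3094, 166, 0]) cube([166, 3638, 2460]);


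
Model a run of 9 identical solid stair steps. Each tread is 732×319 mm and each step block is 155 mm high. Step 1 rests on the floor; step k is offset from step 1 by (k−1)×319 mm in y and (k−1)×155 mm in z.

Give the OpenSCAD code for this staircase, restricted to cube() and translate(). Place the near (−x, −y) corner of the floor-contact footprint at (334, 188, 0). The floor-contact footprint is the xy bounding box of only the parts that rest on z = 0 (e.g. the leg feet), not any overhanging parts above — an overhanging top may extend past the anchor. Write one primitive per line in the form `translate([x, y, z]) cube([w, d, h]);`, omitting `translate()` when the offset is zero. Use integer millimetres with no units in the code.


translate([334, 188, 0]) cube([732, 319, 155]);
translate([334, 507, 155]) cube([732, 319, 155]);
translate([334, 826, 310]) cube([732, 319, 155]);
translate([334, 1145, 465]) cube([732, 319, 155]);
translate([334, 1464, 620]) cube([732, 319, 155]);
translate([334, 1783, 775]) cube([732, 319, 155]);
translate([334, 2102, 930]) cube([732, 319, 155]);
translate([334, 2421, 1085]) cube([732, 319, 155]);
translate([334, 2740, 1240]) cube([732, 319, 155]);


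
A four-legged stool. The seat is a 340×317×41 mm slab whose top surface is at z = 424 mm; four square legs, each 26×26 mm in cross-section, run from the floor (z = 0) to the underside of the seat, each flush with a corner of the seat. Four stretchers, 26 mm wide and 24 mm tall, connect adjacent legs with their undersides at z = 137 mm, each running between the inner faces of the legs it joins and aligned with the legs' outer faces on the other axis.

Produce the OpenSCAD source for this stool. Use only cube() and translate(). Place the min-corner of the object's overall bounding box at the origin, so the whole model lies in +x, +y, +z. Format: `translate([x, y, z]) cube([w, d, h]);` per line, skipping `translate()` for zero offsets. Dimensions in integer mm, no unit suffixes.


translate([0, 0, 383]) cube([340, 317, 41]);
cube([26, 26, 383]);
translate([314, 0, 0]) cube([26, 26, 383]);
translate([0, 291, 0]) cube([26, 26, 383]);
translate([314, 291, 0]) cube([26, 26, 383]);
translate([26, 0, 137]) cube([288, 26, 24]);
translate([26, 291, 137]) cube([288, 26, 24]);
translate([0, 26, 137]) cube([26, 265, 24]);
translate([314, 26, 137]) cube([26, 265, 24]);


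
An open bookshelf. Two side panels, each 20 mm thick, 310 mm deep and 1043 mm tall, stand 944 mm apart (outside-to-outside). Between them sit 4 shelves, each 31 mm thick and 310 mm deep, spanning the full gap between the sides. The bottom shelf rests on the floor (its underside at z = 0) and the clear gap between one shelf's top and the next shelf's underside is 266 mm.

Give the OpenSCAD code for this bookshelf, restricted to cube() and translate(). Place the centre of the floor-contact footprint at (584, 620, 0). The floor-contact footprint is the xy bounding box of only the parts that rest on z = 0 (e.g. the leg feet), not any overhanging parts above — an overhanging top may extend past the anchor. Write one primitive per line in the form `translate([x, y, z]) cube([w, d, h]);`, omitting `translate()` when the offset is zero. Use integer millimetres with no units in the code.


translate([112, 465, 0]) cube([20, 310, 1043]);
translate([1036, 465, 0]) cube([20, 310, 1043]);
translate([132, 465, 0]) cube([904, 310, 31]);
translate([132, 465, 297]) cube([904, 310, 31]);
translate([132, 465, 594]) cube([904, 310, 31]);
translate([132, 465, 891]) cube([904, 310, 31]);


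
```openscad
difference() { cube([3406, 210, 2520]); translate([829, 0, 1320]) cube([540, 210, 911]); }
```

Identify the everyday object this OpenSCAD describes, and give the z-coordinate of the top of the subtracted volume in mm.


A wall with a window opening. The window head height is 2231 mm.

A wall with a rectangular opening subtracted — a window. Sill at z = 1320, opening 911 mm tall, so the head is at 1320 + 911 = 2231 mm.


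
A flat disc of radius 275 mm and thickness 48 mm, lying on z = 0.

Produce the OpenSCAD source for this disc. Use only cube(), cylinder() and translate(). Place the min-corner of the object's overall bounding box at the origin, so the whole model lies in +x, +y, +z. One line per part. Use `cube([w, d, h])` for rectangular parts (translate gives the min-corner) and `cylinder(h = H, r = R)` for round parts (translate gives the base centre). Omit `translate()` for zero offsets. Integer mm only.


translate([275, 275, 0]) cylinder(h = 48, r = 275);


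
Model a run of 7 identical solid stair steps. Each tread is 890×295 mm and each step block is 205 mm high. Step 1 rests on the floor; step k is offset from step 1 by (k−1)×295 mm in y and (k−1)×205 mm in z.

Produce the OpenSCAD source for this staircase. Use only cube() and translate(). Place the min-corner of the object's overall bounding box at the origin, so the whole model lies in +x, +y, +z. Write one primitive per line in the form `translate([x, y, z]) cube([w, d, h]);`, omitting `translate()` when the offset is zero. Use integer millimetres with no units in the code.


cube([890, 295, 205]);
translate([0, 295, 205]) cube([890, 295, 205]);
translate([0, 590, 410]) cube([890, 295, 205]);
translate([0, 885, 615]) cube([890, 295, 205]);
translate([0, 1180, 820]) cube([890, 295, 205]);
translate([0, 1475, 1025]) cube([890, 295, 205]);
translate([0, 1770, 1230]) cube([890, 295, 205]);


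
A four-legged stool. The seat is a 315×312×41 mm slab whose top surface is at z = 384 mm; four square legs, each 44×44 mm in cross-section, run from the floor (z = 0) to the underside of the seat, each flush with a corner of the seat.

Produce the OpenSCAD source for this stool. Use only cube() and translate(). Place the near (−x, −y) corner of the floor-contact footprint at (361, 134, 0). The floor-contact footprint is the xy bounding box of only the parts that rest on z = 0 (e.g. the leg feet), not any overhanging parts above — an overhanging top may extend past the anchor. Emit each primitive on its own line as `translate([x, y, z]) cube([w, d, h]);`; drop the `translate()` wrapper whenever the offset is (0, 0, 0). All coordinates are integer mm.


translate([361, 134, 343]) cube([315, 312, 41]);
translate([361, 134, 0]) cube([44, 44, 343]);
translate([632, 134, 0]) cube([44, 44, 343]);
translate([361, 402, 0]) cube([44, 44, 343]);
translate([632, 402, 0]) cube([44, 44, 343]);


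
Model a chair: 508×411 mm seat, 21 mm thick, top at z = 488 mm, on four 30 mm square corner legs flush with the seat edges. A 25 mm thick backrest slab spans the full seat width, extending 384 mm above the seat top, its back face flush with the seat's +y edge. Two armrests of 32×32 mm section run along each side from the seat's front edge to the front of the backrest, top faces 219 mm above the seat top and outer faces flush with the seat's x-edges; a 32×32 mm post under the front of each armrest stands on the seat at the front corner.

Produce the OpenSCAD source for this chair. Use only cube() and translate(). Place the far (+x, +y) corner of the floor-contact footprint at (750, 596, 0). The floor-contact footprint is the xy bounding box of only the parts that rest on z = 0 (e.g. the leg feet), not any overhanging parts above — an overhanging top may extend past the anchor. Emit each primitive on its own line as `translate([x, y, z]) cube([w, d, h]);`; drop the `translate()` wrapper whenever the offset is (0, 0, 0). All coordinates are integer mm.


translate([242, 185, 467]) cube([508, 411, 21]);
translate([242, 185, 0]) cube([30, 30, 467]);
translate([720, 185, 0]) cube([30, 30, 467]);
translate([242, 566, 0]) cube([30, 30, 467]);
translate([720, 566, 0]) cube([30, 30, 467]);
translate([242, 571, 488]) cube([508, 25, 384]);
translate([242, 185, 675]) cube([32, 386, 32]);
translate([718, 185, 675]) cube([32, 386, 32]);
translate([242, 185, 488]) cube([32, 32, 187]);
translate([718, 185, 488]) cube([32, 32, 187]);


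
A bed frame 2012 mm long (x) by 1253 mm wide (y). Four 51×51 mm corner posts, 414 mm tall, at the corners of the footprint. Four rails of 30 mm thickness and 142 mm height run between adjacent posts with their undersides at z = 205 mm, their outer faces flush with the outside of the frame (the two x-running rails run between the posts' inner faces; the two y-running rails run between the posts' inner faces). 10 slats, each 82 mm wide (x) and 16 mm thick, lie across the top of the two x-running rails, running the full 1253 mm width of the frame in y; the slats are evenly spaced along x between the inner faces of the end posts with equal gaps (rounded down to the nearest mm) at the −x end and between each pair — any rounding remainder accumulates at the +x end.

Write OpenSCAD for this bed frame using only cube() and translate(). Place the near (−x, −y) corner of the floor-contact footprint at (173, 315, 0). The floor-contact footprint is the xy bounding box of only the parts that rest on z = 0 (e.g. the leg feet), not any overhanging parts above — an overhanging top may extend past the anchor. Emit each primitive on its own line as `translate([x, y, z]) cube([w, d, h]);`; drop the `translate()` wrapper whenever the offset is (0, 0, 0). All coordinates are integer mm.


translate([173, 315, 0]) cube([51, 51, 414]);
translate([173, 1517, 0]) cube([51, 51, 414]);
translate([2134, 315, 0]) cube([51, 51, 414]);
translate([2134, 1517, 0]) cube([51, 51, 414]);
translate([224, 315, 205]) cube([1910, 30, 142]);
translate([224, 1538, 205]) cube([1910, 30, 142]);
translate([173, 366, 205]) cube([30, 1151, 142]);
translate([2155, 366, 205]) cube([30, 1151, 142]);
translate([323, 315, 347]) cube([82, 1253, 16]);
translate([504, 315, 347]) cube([82, 1253, 16]);
translate([685, 315, 347]) cube([82, 1253, 16]);
translate([866, 315, 347]) cube([82, 1253, 16]);
translate([1047, 315, 347]) cube([82, 1253, 16]);
translate([1228, 315, 347]) cube([82, 1253, 16]);
translate([1409, 315, 347]) cube([82, 1253, 16]);
translate([1590, 315, 347]) cube([82, 1253, 16]);
translate([1771, 315, 347]) cube([82, 1253, 16]);
translate([1952, 315, 347]) cube([82, 1253, 16]);


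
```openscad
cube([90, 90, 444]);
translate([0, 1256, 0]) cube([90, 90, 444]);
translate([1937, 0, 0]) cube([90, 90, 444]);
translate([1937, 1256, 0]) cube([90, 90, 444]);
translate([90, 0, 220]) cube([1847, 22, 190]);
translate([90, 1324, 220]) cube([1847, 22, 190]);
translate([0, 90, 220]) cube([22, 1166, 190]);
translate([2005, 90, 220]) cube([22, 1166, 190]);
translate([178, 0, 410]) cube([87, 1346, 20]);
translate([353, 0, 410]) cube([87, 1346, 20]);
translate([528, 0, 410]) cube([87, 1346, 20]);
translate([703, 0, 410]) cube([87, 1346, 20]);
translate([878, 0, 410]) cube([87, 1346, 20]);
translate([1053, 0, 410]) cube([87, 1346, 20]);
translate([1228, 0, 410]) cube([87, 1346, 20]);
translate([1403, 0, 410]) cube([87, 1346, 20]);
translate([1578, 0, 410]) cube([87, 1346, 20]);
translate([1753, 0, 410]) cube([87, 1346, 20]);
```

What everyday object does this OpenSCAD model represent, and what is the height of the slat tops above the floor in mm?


A bed frame. The slat-top height is 430 mm.

Four posts, four rails, and a row of slats — a bed frame. Slats sit on the rails at z = 220 + 190 = 410; with slat thickness 20, the top is 430 mm.


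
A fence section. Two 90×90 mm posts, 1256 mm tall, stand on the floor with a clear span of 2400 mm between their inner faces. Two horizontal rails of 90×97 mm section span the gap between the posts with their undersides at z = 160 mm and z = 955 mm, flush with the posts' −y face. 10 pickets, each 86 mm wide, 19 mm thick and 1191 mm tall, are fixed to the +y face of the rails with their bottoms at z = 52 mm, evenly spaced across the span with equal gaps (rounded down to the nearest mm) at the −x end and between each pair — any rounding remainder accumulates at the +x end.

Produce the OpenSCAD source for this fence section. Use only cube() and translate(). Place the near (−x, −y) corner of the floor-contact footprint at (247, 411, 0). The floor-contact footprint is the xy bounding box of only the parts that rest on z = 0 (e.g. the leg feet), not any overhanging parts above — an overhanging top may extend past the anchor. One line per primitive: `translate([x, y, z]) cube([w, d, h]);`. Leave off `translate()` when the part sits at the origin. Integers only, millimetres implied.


translate([247, 411, 0]) cube([90, 90, 1256]);
translate([2737, 411, 0]) cube([90, 90, 1256]);
translate([337, 411, 160]) cube([2400, 90, 97]);
translate([337, 411, 955]) cube([2400, 90, 97]);
translate([477, 501, 52]) cube([86, 19, 1191]);
translate([703, 501, 52]) cube([86, 19, 1191]);
translate([929, 501, 52]) cube([86, 19, 1191]);
translate([1155, 501, 52]) cube([86, 19, 1191]);
translate([1381, 501, 52]) cube([86, 19, 1191]);
translate([1607, 501, 52]) cube([86, 19, 1191]);
translate([1833, 501, 52]) cube([86, 19, 1191]);
translate([2059, 501, 52]) cube([86, 19, 1191]);
translate([2285, 501, 52]) cube([86, 19, 1191]);
translate([2511, 501, 52]) cube([86, 19, 1191]);


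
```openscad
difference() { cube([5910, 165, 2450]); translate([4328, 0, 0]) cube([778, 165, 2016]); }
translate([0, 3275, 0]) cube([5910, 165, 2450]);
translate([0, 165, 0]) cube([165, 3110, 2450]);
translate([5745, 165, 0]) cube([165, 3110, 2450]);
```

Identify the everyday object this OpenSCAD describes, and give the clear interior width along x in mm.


A single room. The interior width is 5580 mm.

Four walls enclosing a rectangle with a door in the front wall — a room. Outside width 5910 minus two 165 mm walls gives 5580 mm.


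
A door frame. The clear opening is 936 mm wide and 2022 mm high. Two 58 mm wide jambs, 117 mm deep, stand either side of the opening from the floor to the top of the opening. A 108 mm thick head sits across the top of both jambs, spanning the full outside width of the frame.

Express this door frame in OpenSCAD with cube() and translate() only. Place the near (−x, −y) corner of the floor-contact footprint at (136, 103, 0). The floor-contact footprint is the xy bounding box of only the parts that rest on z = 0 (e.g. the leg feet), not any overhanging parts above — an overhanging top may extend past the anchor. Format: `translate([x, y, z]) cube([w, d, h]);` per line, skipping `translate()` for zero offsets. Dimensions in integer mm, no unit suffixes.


translate([136, 103, 0]) cube([58, 117, 2022]);
translate([1130, 103, 0]) cube([58, 117, 2022]);
translate([136, 103, 2022]) cube([1052, 117, 108]);


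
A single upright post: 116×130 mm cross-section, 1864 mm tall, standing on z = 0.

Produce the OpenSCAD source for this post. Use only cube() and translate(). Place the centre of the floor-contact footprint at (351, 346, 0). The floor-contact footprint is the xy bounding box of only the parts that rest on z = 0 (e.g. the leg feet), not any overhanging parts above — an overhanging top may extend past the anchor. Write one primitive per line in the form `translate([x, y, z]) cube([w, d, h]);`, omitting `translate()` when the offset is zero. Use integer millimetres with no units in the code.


translate([293, 281, 0]) cube([116, 130, 1864]);


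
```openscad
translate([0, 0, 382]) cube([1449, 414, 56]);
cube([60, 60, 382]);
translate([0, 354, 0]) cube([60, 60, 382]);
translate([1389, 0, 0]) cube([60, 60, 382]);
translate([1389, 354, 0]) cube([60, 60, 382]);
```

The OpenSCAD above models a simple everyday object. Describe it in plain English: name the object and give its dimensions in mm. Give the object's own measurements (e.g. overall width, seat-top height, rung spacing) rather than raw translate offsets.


A bench: a 1449×414 mm seat slab, 56 mm thick, top at z = 438 mm, on four 60×60 mm square legs flush with the seat corners and standing on z = 0.


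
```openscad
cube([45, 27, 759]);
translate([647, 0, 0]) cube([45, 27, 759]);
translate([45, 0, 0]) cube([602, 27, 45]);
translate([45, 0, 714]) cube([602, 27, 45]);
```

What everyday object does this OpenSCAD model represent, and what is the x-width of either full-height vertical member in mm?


A picture frame. The border width is 45 mm.

Four thin pieces enclosing a rectangular opening — a picture frame. The two full-height stiles are 759 mm tall; the top rail sits at z = 714 and is 45 mm tall, so the border above the opening is 759 − 714 = 45 mm, matching the stile x-width.


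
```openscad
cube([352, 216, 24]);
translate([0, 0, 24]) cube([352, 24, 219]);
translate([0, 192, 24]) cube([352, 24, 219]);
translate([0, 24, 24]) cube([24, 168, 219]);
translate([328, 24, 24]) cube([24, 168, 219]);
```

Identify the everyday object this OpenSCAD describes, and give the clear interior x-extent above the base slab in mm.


An open box. The internal width is 304 mm.

A 352×216 base slab with four walls standing on it — an open box. The base is 352 mm wide and the walls are 24 mm thick, so the internal width is 352 − 2 × 24 = 304 mm.


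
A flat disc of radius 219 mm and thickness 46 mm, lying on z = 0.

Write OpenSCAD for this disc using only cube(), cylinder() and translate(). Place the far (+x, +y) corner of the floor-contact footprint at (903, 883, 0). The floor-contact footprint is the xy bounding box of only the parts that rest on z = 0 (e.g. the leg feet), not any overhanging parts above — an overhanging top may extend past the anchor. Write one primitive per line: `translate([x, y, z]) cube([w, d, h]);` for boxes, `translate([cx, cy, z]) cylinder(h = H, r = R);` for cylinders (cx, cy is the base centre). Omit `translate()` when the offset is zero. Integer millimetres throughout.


translate([684, 664, 0]) cylinder(h = 46, r = 219);


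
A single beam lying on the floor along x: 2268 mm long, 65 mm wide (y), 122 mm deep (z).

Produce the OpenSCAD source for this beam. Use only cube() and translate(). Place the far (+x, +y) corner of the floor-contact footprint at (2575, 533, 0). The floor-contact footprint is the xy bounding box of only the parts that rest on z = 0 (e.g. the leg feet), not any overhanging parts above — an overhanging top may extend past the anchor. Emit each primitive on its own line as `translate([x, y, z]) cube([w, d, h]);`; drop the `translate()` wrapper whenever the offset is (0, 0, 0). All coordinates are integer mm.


translate([307, 468, 0]) cube([2268, 65, 122]);


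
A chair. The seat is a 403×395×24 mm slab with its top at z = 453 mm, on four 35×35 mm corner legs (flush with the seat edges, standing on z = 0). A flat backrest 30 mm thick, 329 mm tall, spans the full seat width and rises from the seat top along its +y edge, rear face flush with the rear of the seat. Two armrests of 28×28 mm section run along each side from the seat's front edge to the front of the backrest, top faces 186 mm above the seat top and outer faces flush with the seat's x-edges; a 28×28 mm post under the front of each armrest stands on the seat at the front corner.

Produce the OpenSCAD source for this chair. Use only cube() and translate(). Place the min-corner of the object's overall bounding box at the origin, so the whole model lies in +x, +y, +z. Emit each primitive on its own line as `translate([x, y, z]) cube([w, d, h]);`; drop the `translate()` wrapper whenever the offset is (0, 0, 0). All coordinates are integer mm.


// leg_h = 453 - 24 = 429
// arm post h = 186 - 28 = 158
translate([0, 0, 429]) cube([403, 395, 24]);
cube([35, 35, 429]);
translate([368, 0, 0]) cube([35, 35, 429]);
translate([0, 360, 0]) cube([35, 35, 429]);
translate([368, 360, 0]) cube([35, 35, 429]);
translate([0, 365, 453]) cube([403, 30, 329]);
translate([0, 0, 611]) cube([28, 365, 28]);
translate([375, 0, 611]) cube([28, 365, 28]);
translate([0, 0, 453]) cube([28, 28, 158]);
translate([375, 0, 453]) cube([28, 28, 158]);


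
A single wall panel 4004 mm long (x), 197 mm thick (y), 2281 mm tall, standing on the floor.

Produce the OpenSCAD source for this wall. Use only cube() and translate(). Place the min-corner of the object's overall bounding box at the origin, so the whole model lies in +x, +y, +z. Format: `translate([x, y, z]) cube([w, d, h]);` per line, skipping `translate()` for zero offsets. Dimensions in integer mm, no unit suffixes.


cube([4004, 197, 2281]);


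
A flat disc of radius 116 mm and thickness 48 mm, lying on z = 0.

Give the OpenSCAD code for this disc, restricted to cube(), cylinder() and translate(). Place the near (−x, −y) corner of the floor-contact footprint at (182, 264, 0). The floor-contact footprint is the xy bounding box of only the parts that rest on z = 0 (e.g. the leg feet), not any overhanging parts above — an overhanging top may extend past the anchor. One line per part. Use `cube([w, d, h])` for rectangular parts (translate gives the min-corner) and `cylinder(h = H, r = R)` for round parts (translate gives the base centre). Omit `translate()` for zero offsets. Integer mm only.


translate([298, 380, 0]) cylinder(h = 48, r = 116);


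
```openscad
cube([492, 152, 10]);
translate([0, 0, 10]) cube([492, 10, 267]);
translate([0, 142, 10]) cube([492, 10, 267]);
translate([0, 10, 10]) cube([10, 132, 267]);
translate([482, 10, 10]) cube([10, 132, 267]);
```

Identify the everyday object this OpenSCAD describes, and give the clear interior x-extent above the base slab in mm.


An open box. The internal width is 472 mm.

A 492×152 base slab with four walls standing on it — an open box. The base is 492 mm wide and the walls are 10 mm thick, so the internal width is 492 − 2 × 10 = 472 mm.


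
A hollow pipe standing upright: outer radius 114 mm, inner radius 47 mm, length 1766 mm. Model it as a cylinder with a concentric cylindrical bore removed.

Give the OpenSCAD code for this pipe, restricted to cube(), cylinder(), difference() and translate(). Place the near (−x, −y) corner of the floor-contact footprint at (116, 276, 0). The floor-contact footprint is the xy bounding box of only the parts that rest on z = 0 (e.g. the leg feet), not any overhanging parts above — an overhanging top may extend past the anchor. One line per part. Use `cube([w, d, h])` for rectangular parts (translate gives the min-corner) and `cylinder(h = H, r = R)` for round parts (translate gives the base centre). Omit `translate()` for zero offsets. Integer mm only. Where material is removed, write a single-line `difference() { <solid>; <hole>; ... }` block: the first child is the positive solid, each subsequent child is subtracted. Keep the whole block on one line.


difference() { translate([230, 390, 0]) cylinder(h = 1766, r = 114); translate([230, 390, 0]) cylinder(h = 1766, r = 47); }


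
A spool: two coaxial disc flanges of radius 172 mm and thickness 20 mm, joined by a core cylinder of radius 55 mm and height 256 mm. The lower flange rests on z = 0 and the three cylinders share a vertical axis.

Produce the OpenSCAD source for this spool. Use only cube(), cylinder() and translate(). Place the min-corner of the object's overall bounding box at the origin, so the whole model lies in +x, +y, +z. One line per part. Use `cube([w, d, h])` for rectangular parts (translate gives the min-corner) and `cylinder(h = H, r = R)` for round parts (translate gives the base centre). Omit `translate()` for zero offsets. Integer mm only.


translate([172, 172, 0]) cylinder(h = 20, r = 172);
translate([172, 172, 20]) cylinder(h = 256, r = 55);
translate([172, 172, 276]) cylinder(h = 20, r = 172);
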